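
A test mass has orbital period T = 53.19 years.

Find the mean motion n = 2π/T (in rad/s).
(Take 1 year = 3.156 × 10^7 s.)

Convert to SI: T = 53.19 years = 1.67868e+09 s.
n = 2π / T.
n = 2π / 1.67868e+09 s ≈ 3.743e-09 rad/s.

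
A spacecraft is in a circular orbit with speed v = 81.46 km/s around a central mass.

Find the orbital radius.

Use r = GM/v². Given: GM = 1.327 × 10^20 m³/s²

Convert to SI: v = 81.46 km/s = 81460 m/s.
For a circular orbit, v² = GM / r, so r = GM / v².
r = 1.327e+20 / (81460)² m ≈ 2e+10 m = 20 Gm.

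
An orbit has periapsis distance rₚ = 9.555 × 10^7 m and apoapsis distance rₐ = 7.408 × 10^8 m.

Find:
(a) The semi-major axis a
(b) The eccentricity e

(a) a = (rₚ + rₐ) / 2 = (9.555e+07 + 7.408e+08) / 2 ≈ 4.182e+08 m = 4.182 × 10^8 m.
(b) e = (rₐ − rₚ) / (rₐ + rₚ) = (7.408e+08 − 9.555e+07) / (7.408e+08 + 9.555e+07) ≈ 0.7715.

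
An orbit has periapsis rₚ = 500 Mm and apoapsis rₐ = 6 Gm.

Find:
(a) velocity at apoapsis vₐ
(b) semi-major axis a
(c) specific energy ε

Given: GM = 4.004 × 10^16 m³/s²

Convert to SI: rₚ = 500 Mm = 5e+08 m; rₐ = 6 Gm = 6e+09 m.
(a) With a = (rₚ + rₐ)/2 = 3.25e+09 m, vₐ = √(GM (2/rₐ − 1/a)) = √(4.004e+16 · (2/6e+09 − 1/3.25e+09)) m/s ≈ 1013 m/s
(b) a = (rₚ + rₐ)/2 = (5e+08 + 6e+09)/2 ≈ 3.25e+09 m
(c) With a = (rₚ + rₐ)/2 = 3.25e+09 m, ε = −GM/(2a) = −4.004e+16/(2 · 3.25e+09) J/kg ≈ -6.16e+06 J/kg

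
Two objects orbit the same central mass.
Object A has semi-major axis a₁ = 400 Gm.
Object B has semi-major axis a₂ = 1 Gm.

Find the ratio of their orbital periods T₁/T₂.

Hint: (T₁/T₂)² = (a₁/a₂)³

Convert to SI: a₁ = 400 Gm = 4e+11 m; a₂ = 1 Gm = 1e+09 m.
From Kepler's third law, (T₁/T₂)² = (a₁/a₂)³, so T₁/T₂ = (a₁/a₂)^(3/2).
a₁/a₂ = 4e+11 / 1e+09 = 400.
T₁/T₂ = (400)^(3/2) ≈ 8000.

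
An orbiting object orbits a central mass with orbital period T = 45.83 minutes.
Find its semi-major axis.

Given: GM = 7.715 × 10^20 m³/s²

Convert to SI: T = 45.83 minutes = 2749.8 s.
Invert Kepler's third law: a = (GM · T² / (4π²))^(1/3).
Substituting T = 2749.8 s and GM = 7.715e+20 m³/s²:
a = (7.715e+20 · (2749.8)² / (4π²))^(1/3) m
a ≈ 5.287e+08 m = 528.7 Mm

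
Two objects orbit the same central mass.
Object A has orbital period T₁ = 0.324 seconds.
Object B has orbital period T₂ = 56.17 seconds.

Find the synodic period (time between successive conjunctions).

T_syn = |T₁ · T₂ / (T₁ − T₂)|.
T_syn = |0.324 · 56.17 / (0.324 − 56.17)| s ≈ 0.3259 s = 0.3259 seconds.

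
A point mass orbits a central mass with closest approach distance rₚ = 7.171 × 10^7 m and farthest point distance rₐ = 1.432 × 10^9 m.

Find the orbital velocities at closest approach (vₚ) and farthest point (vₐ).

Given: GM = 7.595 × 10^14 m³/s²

Use the vis-viva equation v² = GM(2/r − 1/a) with a = (rₚ + rₐ)/2 = (7.171e+07 + 1.432e+09)/2 = 7.51855e+08 m.
vₚ = √(GM · (2/rₚ − 1/a)) = √(7.595e+14 · (2/7.171e+07 − 1/7.51855e+08)) m/s ≈ 4491 m/s = 4.491 km/s.
vₐ = √(GM · (2/rₐ − 1/a)) = √(7.595e+14 · (2/1.432e+09 − 1/7.51855e+08)) m/s ≈ 224.9 m/s = 224.9 m/s.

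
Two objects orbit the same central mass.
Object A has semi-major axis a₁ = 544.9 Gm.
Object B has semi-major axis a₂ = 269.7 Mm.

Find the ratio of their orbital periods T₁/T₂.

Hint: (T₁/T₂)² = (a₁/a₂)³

Convert to SI: a₁ = 544.9 Gm = 5.449e+11 m; a₂ = 269.7 Mm = 2.697e+08 m.
From Kepler's third law, (T₁/T₂)² = (a₁/a₂)³, so T₁/T₂ = (a₁/a₂)^(3/2).
a₁/a₂ = 5.449e+11 / 2.697e+08 = 2020.39.
T₁/T₂ = (2020.39)^(3/2) ≈ 9.081e+04.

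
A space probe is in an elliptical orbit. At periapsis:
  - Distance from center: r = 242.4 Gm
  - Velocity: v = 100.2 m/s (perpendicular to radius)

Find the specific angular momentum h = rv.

Convert to SI: r = 242.4 Gm = 2.424e+11 m.
With v perpendicular to r, h = r · v.
h = 2.424e+11 · 100.2 m²/s ≈ 2.429e+13 m²/s.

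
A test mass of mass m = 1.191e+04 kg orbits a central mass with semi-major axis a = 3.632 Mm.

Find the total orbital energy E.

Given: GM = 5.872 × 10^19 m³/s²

Convert to SI: a = 3.632 Mm = 3.632e+06 m.
E = −GMm / (2a).
E = −5.872e+19 · 1.191e+04 / (2 · 3.632e+06) J ≈ -9.628e+16 J = -96.28 PJ.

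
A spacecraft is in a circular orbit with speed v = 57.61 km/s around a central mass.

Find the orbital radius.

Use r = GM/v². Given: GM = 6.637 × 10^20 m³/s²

Convert to SI: v = 57.61 km/s = 57610 m/s.
For a circular orbit, v² = GM / r, so r = GM / v².
r = 6.637e+20 / (57610)² m ≈ 2e+11 m = 200 Gm.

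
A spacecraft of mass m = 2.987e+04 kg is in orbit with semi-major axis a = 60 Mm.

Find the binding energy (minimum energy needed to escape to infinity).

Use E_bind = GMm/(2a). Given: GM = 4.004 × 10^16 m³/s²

Convert to SI: a = 60 Mm = 6e+07 m.
Total orbital energy is E = −GMm/(2a); binding energy is E_bind = −E = GMm/(2a).
E_bind = 4.004e+16 · 2.987e+04 / (2 · 6e+07) J ≈ 9.967e+12 J = 9.967 TJ.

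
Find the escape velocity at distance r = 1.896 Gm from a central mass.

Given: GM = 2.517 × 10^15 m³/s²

Convert to SI: r = 1.896 Gm = 1.896e+09 m.
Escape velocity comes from setting total energy to zero: ½v² − GM/r = 0 ⇒ v_esc = √(2GM / r).
v_esc = √(2 · 2.517e+15 / 1.896e+09) m/s ≈ 1629 m/s = 1.629 km/s.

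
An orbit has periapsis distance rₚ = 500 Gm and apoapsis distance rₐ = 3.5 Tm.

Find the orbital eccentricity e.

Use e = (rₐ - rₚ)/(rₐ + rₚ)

Convert to SI: rₚ = 500 Gm = 5e+11 m; rₐ = 3.5 Tm = 3.5e+12 m.
e = (rₐ − rₚ) / (rₐ + rₚ).
e = (3.5e+12 − 5e+11) / (3.5e+12 + 5e+11) = 3e+12 / 4e+12 ≈ 0.75.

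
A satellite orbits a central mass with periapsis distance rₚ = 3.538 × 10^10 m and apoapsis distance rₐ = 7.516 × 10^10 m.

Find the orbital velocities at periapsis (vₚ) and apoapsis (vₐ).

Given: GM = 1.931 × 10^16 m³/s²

Use the vis-viva equation v² = GM(2/r − 1/a) with a = (rₚ + rₐ)/2 = (3.538e+10 + 7.516e+10)/2 = 5.527e+10 m.
vₚ = √(GM · (2/rₚ − 1/a)) = √(1.931e+16 · (2/3.538e+10 − 1/5.527e+10)) m/s ≈ 861.5 m/s = 861.5 m/s.
vₐ = √(GM · (2/rₐ − 1/a)) = √(1.931e+16 · (2/7.516e+10 − 1/5.527e+10)) m/s ≈ 405.5 m/s = 405.5 m/s.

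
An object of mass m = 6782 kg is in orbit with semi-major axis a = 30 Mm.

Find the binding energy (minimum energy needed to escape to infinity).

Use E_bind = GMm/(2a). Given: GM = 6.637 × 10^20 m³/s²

Convert to SI: a = 30 Mm = 3e+07 m.
Total orbital energy is E = −GMm/(2a); binding energy is E_bind = −E = GMm/(2a).
E_bind = 6.637e+20 · 6782 / (2 · 3e+07) J ≈ 7.502e+16 J = 75.02 PJ.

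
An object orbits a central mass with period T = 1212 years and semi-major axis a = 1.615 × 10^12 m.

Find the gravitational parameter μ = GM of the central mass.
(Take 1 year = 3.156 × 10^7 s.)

Convert to SI: T = 1212 years = 3.82507e+10 s.
GM = 4π² · a³ / T².
GM = 4π² · (1.615e+12)³ / (3.82507e+10)² m³/s² ≈ 1.137e+17 m³/s² = 1.137 × 10^17 m³/s².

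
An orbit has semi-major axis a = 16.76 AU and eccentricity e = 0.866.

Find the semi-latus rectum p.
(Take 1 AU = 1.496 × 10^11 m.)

Convert to SI: a = 16.76 AU = 2.5073e+12 m.
p = a (1 − e²).
p = 2.5073e+12 · (1 − (0.866)²) = 2.5073e+12 · 0.250044 ≈ 6.269e+11 m = 4.191 AU.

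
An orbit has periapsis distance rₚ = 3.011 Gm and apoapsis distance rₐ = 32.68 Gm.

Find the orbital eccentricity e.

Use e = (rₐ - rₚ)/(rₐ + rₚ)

Convert to SI: rₚ = 3.011 Gm = 3.011e+09 m; rₐ = 32.68 Gm = 3.268e+10 m.
e = (rₐ − rₚ) / (rₐ + rₚ).
e = (3.268e+10 − 3.011e+09) / (3.268e+10 + 3.011e+09) = 2.9669e+10 / 3.5691e+10 ≈ 0.8313.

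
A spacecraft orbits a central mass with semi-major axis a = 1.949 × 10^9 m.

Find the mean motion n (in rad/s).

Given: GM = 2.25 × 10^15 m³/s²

n = √(GM / a³).
n = √(2.25e+15 / (1.949e+09)³) rad/s ≈ 5.513e-07 rad/s.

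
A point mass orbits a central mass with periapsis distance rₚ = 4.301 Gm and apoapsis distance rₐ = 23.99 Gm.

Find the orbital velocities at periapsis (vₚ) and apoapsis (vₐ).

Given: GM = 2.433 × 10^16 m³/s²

Convert to SI: rₚ = 4.301 Gm = 4.301e+09 m; rₐ = 23.99 Gm = 2.399e+10 m.
Use the vis-viva equation v² = GM(2/r − 1/a) with a = (rₚ + rₐ)/2 = (4.301e+09 + 2.399e+10)/2 = 1.41455e+10 m.
vₚ = √(GM · (2/rₚ − 1/a)) = √(2.433e+16 · (2/4.301e+09 − 1/1.41455e+10)) m/s ≈ 3097 m/s = 3.097 km/s.
vₐ = √(GM · (2/rₐ − 1/a)) = √(2.433e+16 · (2/2.399e+10 − 1/1.41455e+10)) m/s ≈ 555.3 m/s = 555.3 m/s.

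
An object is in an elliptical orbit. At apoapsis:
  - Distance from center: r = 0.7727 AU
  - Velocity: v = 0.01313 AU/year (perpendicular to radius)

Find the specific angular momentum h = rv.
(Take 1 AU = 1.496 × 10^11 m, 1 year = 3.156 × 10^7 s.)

Convert to SI: r = 0.7727 AU = 1.15596e+11 m; v = 0.01313 AU/year = 62.2385 m/s.
With v perpendicular to r, h = r · v.
h = 1.15596e+11 · 62.2385 m²/s ≈ 7.195e+12 m²/s.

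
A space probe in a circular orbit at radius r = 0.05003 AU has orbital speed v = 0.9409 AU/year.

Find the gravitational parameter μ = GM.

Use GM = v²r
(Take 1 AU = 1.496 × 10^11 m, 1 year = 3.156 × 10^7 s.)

Convert to SI: r = 0.05003 AU = 7.48449e+09 m; v = 0.9409 AU/year = 4460.03 m/s.
For a circular orbit v² = GM/r, so GM = v² · r.
GM = (4460.03)² · 7.48449e+09 m³/s² ≈ 1.489e+17 m³/s² = 1.489 × 10^17 m³/s².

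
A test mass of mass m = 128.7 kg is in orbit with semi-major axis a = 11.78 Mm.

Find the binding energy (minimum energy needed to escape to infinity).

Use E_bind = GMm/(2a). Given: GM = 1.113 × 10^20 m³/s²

Convert to SI: a = 11.78 Mm = 1.178e+07 m.
Total orbital energy is E = −GMm/(2a); binding energy is E_bind = −E = GMm/(2a).
E_bind = 1.113e+20 · 128.7 / (2 · 1.178e+07) J ≈ 6.08e+14 J = 608 TJ.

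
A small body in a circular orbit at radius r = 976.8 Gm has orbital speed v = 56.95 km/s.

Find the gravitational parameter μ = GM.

Convert to SI: r = 976.8 Gm = 9.768e+11 m; v = 56.95 km/s = 56950 m/s.
For a circular orbit v² = GM/r, so GM = v² · r.
GM = (56950)² · 9.768e+11 m³/s² ≈ 3.168e+21 m³/s² = 3.168 × 10^21 m³/s².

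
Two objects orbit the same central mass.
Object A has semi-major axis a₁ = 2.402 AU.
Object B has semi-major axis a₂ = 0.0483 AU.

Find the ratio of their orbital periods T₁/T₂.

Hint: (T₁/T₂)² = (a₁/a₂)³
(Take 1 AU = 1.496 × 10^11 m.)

Convert to SI: a₁ = 2.402 AU = 3.59339e+11 m; a₂ = 0.0483 AU = 7.22568e+09 m.
From Kepler's third law, (T₁/T₂)² = (a₁/a₂)³, so T₁/T₂ = (a₁/a₂)^(3/2).
a₁/a₂ = 3.59339e+11 / 7.22568e+09 = 49.7308.
T₁/T₂ = (49.7308)^(3/2) ≈ 350.7.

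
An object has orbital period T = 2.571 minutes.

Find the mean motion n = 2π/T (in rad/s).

Convert to SI: T = 2.571 minutes = 154.26 s.
n = 2π / T.
n = 2π / 154.26 s ≈ 0.04073 rad/s.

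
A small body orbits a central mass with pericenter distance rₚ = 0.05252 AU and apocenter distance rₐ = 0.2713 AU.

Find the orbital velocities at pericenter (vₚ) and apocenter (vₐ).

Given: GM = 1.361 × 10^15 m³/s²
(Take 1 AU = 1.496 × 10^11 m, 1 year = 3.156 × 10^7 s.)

Convert to SI: rₚ = 0.05252 AU = 7.85699e+09 m; rₐ = 0.2713 AU = 4.05865e+10 m.
Use the vis-viva equation v² = GM(2/r − 1/a) with a = (rₚ + rₐ)/2 = (7.85699e+09 + 4.05865e+10)/2 = 2.42217e+10 m.
vₚ = √(GM · (2/rₚ − 1/a)) = √(1.361e+15 · (2/7.85699e+09 − 1/2.42217e+10)) m/s ≈ 538.8 m/s = 0.1137 AU/year.
vₐ = √(GM · (2/rₐ − 1/a)) = √(1.361e+15 · (2/4.05865e+10 − 1/2.42217e+10)) m/s ≈ 104.3 m/s = 0.022 AU/year.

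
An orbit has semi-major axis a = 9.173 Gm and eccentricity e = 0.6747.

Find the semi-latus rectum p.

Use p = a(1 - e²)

Convert to SI: a = 9.173 Gm = 9.173e+09 m.
p = a (1 − e²).
p = 9.173e+09 · (1 − (0.6747)²) = 9.173e+09 · 0.54478 ≈ 4.997e+09 m = 4.997 Gm.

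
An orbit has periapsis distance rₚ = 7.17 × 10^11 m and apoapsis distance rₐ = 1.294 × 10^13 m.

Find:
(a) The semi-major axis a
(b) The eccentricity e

(a) a = (rₚ + rₐ) / 2 = (7.17e+11 + 1.294e+13) / 2 ≈ 6.828e+12 m = 6.829 × 10^12 m.
(b) e = (rₐ − rₚ) / (rₐ + rₚ) = (1.294e+13 − 7.17e+11) / (1.294e+13 + 7.17e+11) ≈ 0.895.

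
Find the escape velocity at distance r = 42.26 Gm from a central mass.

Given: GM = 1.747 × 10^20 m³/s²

Convert to SI: r = 42.26 Gm = 4.226e+10 m.
Escape velocity comes from setting total energy to zero: ½v² − GM/r = 0 ⇒ v_esc = √(2GM / r).
v_esc = √(2 · 1.747e+20 / 4.226e+10) m/s ≈ 9.093e+04 m/s = 90.93 km/s.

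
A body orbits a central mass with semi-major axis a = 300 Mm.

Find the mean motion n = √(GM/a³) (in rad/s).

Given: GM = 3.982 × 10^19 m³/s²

Convert to SI: a = 300 Mm = 3e+08 m.
n = √(GM / a³).
n = √(3.982e+19 / (3e+08)³) rad/s ≈ 0.001214 rad/s.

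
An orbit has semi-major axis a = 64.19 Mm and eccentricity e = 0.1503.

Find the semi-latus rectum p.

Convert to SI: a = 64.19 Mm = 6.419e+07 m.
p = a (1 − e²).
p = 6.419e+07 · (1 − (0.1503)²) = 6.419e+07 · 0.97741 ≈ 6.274e+07 m = 62.74 Mm.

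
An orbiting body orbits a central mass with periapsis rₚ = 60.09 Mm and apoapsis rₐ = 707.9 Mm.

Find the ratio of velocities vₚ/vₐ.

Convert to SI: rₚ = 60.09 Mm = 6.009e+07 m; rₐ = 707.9 Mm = 7.079e+08 m.
Conservation of angular momentum gives rₚvₚ = rₐvₐ, so vₚ/vₐ = rₐ/rₚ.
vₚ/vₐ = 7.079e+08 / 6.009e+07 ≈ 11.78.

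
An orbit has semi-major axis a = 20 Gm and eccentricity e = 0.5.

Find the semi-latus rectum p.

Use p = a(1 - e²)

Convert to SI: a = 20 Gm = 2e+10 m.
p = a (1 − e²).
p = 2e+10 · (1 − (0.5)²) = 2e+10 · 0.75 ≈ 1.5e+10 m = 15 Gm.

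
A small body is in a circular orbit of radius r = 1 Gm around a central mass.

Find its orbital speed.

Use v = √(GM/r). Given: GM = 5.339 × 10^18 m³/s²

Convert to SI: r = 1 Gm = 1e+09 m.
For a circular orbit, gravity supplies the centripetal force, so v = √(GM / r).
v = √(5.339e+18 / 1e+09) m/s ≈ 7.307e+04 m/s = 73.07 km/s.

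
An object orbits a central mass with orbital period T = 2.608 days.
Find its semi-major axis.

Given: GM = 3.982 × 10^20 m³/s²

Convert to SI: T = 2.608 days = 225331 s.
Invert Kepler's third law: a = (GM · T² / (4π²))^(1/3).
Substituting T = 225331 s and GM = 3.982e+20 m³/s²:
a = (3.982e+20 · (225331)² / (4π²))^(1/3) m
a ≈ 8.001e+09 m = 8.001 Gm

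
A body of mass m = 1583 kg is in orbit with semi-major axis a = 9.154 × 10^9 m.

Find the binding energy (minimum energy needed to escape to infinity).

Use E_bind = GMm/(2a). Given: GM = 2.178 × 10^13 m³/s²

Total orbital energy is E = −GMm/(2a); binding energy is E_bind = −E = GMm/(2a).
E_bind = 2.178e+13 · 1583 / (2 · 9.154e+09) J ≈ 1.883e+06 J = 1.883 MJ.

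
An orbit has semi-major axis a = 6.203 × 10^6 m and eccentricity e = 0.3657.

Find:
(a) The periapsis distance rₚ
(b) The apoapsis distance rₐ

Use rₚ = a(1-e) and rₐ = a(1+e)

(a) rₚ = a(1 − e) = 6.203e+06 · (1 − 0.3657) = 6.203e+06 · 0.6343 ≈ 3.935e+06 m = 3.935 × 10^6 m.
(b) rₐ = a(1 + e) = 6.203e+06 · (1 + 0.3657) = 6.203e+06 · 1.3657 ≈ 8.471e+06 m = 8.471 × 10^6 m.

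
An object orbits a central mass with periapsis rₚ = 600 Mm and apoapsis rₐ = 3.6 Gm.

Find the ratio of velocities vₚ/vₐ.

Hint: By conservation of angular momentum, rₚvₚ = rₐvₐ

Convert to SI: rₚ = 600 Mm = 6e+08 m; rₐ = 3.6 Gm = 3.6e+09 m.
Conservation of angular momentum gives rₚvₚ = rₐvₐ, so vₚ/vₐ = rₐ/rₚ.
vₚ/vₐ = 3.6e+09 / 6e+08 ≈ 6.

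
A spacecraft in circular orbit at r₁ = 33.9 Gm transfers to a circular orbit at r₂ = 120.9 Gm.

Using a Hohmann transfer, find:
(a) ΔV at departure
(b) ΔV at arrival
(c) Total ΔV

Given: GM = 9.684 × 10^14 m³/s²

Convert to SI: r₁ = 33.9 Gm = 3.39e+10 m; r₂ = 120.9 Gm = 1.209e+11 m.
Transfer semi-major axis: a_t = (r₁ + r₂)/2 = (3.39e+10 + 1.209e+11)/2 = 7.74e+10 m.
Circular speeds: v₁ = √(GM/r₁) = 169.016 m/s, v₂ = √(GM/r₂) = 89.4982 m/s.
Transfer speeds (vis-viva v² = GM(2/r − 1/a_t)): v₁ᵗ = 211.237 m/s, v₂ᵗ = 59.2303 m/s.
(a) ΔV₁ = |v₁ᵗ − v₁| ≈ 42.22 m/s = 42.22 m/s.
(b) ΔV₂ = |v₂ − v₂ᵗ| ≈ 30.27 m/s = 30.27 m/s.
(c) ΔV_total = ΔV₁ + ΔV₂ ≈ 72.49 m/s = 72.49 m/s.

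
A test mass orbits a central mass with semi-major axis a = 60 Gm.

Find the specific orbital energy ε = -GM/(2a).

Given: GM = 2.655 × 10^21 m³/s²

Convert to SI: a = 60 Gm = 6e+10 m.
ε = −GM / (2a).
ε = −2.655e+21 / (2 · 6e+10) J/kg ≈ -2.213e+10 J/kg = -22.13 GJ/kg.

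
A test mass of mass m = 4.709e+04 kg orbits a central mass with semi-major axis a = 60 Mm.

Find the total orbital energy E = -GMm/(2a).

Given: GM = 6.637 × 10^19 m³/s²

Convert to SI: a = 60 Mm = 6e+07 m.
E = −GMm / (2a).
E = −6.637e+19 · 4.709e+04 / (2 · 6e+07) J ≈ -2.604e+16 J = -26.04 PJ.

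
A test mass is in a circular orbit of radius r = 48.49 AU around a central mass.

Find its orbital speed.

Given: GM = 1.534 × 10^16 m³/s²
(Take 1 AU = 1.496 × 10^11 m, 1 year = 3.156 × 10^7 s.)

Convert to SI: r = 48.49 AU = 7.2541e+12 m.
For a circular orbit, gravity supplies the centripetal force, so v = √(GM / r).
v = √(1.534e+16 / 7.2541e+12) m/s ≈ 45.99 m/s = 0.009701 AU/year.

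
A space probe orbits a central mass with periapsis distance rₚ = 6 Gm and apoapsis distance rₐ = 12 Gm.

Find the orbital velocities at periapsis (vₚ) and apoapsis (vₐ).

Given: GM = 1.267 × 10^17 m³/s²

Convert to SI: rₚ = 6 Gm = 6e+09 m; rₐ = 12 Gm = 1.2e+10 m.
Use the vis-viva equation v² = GM(2/r − 1/a) with a = (rₚ + rₐ)/2 = (6e+09 + 1.2e+10)/2 = 9e+09 m.
vₚ = √(GM · (2/rₚ − 1/a)) = √(1.267e+17 · (2/6e+09 − 1/9e+09)) m/s ≈ 5306 m/s = 5.306 km/s.
vₐ = √(GM · (2/rₐ − 1/a)) = √(1.267e+17 · (2/1.2e+10 − 1/9e+09)) m/s ≈ 2653 m/s = 2.653 km/s.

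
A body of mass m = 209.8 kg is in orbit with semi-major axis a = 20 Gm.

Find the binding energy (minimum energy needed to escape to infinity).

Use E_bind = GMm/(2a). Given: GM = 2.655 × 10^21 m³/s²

Convert to SI: a = 20 Gm = 2e+10 m.
Total orbital energy is E = −GMm/(2a); binding energy is E_bind = −E = GMm/(2a).
E_bind = 2.655e+21 · 209.8 / (2 · 2e+10) J ≈ 1.393e+13 J = 13.93 TJ.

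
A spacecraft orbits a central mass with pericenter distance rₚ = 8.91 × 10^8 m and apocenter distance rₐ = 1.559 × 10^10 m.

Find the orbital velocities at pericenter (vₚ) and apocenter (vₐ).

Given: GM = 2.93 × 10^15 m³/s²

Use the vis-viva equation v² = GM(2/r − 1/a) with a = (rₚ + rₐ)/2 = (8.91e+08 + 1.559e+10)/2 = 8.2405e+09 m.
vₚ = √(GM · (2/rₚ − 1/a)) = √(2.93e+15 · (2/8.91e+08 − 1/8.2405e+09)) m/s ≈ 2494 m/s = 2.494 km/s.
vₐ = √(GM · (2/rₐ − 1/a)) = √(2.93e+15 · (2/1.559e+10 − 1/8.2405e+09)) m/s ≈ 142.6 m/s = 142.6 m/s.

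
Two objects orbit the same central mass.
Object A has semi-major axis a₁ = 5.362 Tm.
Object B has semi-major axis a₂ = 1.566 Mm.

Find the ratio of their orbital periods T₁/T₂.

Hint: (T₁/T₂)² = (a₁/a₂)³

Convert to SI: a₁ = 5.362 Tm = 5.362e+12 m; a₂ = 1.566 Mm = 1.566e+06 m.
From Kepler's third law, (T₁/T₂)² = (a₁/a₂)³, so T₁/T₂ = (a₁/a₂)^(3/2).
a₁/a₂ = 5.362e+12 / 1.566e+06 = 3.42401e+06.
T₁/T₂ = (3.42401e+06)^(3/2) ≈ 6.336e+09.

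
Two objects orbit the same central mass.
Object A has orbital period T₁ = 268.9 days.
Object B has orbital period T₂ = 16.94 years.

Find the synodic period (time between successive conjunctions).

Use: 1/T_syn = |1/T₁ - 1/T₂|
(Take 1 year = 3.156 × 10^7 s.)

Convert to SI: T₁ = 268.9 days = 2.3233e+07 s; T₂ = 16.94 years = 5.34626e+08 s.
T_syn = |T₁ · T₂ / (T₁ − T₂)|.
T_syn = |2.3233e+07 · 5.34626e+08 / (2.3233e+07 − 5.34626e+08)| s ≈ 2.429e+07 s = 281.1 days.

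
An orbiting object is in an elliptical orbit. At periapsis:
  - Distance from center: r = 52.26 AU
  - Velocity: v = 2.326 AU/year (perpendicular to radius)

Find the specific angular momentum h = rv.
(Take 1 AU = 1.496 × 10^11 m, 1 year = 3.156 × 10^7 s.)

Convert to SI: r = 52.26 AU = 7.8181e+12 m; v = 2.326 AU/year = 11025.7 m/s.
With v perpendicular to r, h = r · v.
h = 7.8181e+12 · 11025.7 m²/s ≈ 8.62e+16 m²/s.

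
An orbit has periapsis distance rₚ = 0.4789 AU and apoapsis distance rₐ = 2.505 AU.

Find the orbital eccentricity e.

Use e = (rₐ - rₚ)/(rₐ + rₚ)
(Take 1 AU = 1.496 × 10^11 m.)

Convert to SI: rₚ = 0.4789 AU = 7.16434e+10 m; rₐ = 2.505 AU = 3.74748e+11 m.
e = (rₐ − rₚ) / (rₐ + rₚ).
e = (3.74748e+11 − 7.16434e+10) / (3.74748e+11 + 7.16434e+10) = 3.03105e+11 / 4.46391e+11 ≈ 0.679.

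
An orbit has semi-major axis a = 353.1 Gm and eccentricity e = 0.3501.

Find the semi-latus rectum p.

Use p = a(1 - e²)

Convert to SI: a = 353.1 Gm = 3.531e+11 m.
p = a (1 − e²).
p = 3.531e+11 · (1 − (0.3501)²) = 3.531e+11 · 0.87743 ≈ 3.098e+11 m = 309.8 Gm.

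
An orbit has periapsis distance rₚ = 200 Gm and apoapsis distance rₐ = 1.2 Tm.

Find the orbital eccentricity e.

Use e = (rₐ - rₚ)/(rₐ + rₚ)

Convert to SI: rₚ = 200 Gm = 2e+11 m; rₐ = 1.2 Tm = 1.2e+12 m.
e = (rₐ − rₚ) / (rₐ + rₚ).
e = (1.2e+12 − 2e+11) / (1.2e+12 + 2e+11) = 1e+12 / 1.4e+12 ≈ 0.7143.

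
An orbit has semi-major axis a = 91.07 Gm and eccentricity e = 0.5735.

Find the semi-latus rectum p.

Convert to SI: a = 91.07 Gm = 9.107e+10 m.
p = a (1 − e²).
p = 9.107e+10 · (1 − (0.5735)²) = 9.107e+10 · 0.671098 ≈ 6.112e+10 m = 61.12 Gm.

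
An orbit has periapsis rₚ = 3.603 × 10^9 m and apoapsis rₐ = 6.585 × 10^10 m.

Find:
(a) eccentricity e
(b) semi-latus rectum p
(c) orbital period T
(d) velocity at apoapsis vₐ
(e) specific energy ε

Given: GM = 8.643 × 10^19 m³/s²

(a) e = (rₐ − rₚ)/(rₐ + rₚ) = (6.585e+10 − 3.603e+09)/(6.585e+10 + 3.603e+09) ≈ 0.8962
(b) From a = (rₚ + rₐ)/2 = 3.47265e+10 m and e = (rₐ − rₚ)/(rₐ + rₚ) = 0.896246, p = a(1 − e²) = 3.47265e+10 · (1 − (0.896246)²) ≈ 6.832e+09 m
(c) With a = (rₚ + rₐ)/2 = 3.47265e+10 m, T = 2π √(a³/GM) = 2π √((3.47265e+10)³/8.643e+19) s ≈ 4.374e+06 s
(d) With a = (rₚ + rₐ)/2 = 3.47265e+10 m, vₐ = √(GM (2/rₐ − 1/a)) = √(8.643e+19 · (2/6.585e+10 − 1/3.47265e+10)) m/s ≈ 1.167e+04 m/s
(e) With a = (rₚ + rₐ)/2 = 3.47265e+10 m, ε = −GM/(2a) = −8.643e+19/(2 · 3.47265e+10) J/kg ≈ -1.244e+09 J/kg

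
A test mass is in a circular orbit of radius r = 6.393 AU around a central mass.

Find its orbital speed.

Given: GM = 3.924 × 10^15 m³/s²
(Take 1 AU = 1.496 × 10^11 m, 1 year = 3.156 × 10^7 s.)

Convert to SI: r = 6.393 AU = 9.56393e+11 m.
For a circular orbit, gravity supplies the centripetal force, so v = √(GM / r).
v = √(3.924e+15 / 9.56393e+11) m/s ≈ 64.05 m/s = 0.01351 AU/year.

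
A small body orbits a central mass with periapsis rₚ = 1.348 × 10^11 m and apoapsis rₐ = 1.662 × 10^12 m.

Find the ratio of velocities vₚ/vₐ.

Conservation of angular momentum gives rₚvₚ = rₐvₐ, so vₚ/vₐ = rₐ/rₚ.
vₚ/vₐ = 1.662e+12 / 1.348e+11 ≈ 12.33.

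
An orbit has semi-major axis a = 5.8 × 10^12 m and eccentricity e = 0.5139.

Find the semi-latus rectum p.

p = a (1 − e²).
p = 5.8e+12 · (1 − (0.5139)²) = 5.8e+12 · 0.735907 ≈ 4.268e+12 m = 4.268 × 10^12 m.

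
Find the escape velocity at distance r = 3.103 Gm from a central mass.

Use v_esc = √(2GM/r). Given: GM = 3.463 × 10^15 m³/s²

Convert to SI: r = 3.103 Gm = 3.103e+09 m.
Escape velocity comes from setting total energy to zero: ½v² − GM/r = 0 ⇒ v_esc = √(2GM / r).
v_esc = √(2 · 3.463e+15 / 3.103e+09) m/s ≈ 1494 m/s = 1.494 km/s.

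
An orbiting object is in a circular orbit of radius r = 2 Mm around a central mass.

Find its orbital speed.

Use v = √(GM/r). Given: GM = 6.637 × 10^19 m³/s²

Convert to SI: r = 2 Mm = 2e+06 m.
For a circular orbit, gravity supplies the centripetal force, so v = √(GM / r).
v = √(6.637e+19 / 2e+06) m/s ≈ 5.761e+06 m/s = 5761 km/s.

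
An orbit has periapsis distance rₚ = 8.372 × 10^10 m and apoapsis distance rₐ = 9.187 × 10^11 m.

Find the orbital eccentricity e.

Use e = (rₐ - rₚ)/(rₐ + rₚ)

e = (rₐ − rₚ) / (rₐ + rₚ).
e = (9.187e+11 − 8.372e+10) / (9.187e+11 + 8.372e+10) = 8.3498e+11 / 1.00242e+12 ≈ 0.833.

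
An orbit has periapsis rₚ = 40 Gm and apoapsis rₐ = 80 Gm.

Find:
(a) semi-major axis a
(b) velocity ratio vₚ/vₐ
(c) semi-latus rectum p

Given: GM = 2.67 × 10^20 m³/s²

Convert to SI: rₚ = 40 Gm = 4e+10 m; rₐ = 80 Gm = 8e+10 m.
(a) a = (rₚ + rₐ)/2 = (4e+10 + 8e+10)/2 ≈ 6e+10 m
(b) Conservation of angular momentum (rₚvₚ = rₐvₐ) gives vₚ/vₐ = rₐ/rₚ = 8e+10/4e+10 ≈ 2
(c) From a = (rₚ + rₐ)/2 = 6e+10 m and e = (rₐ − rₚ)/(rₐ + rₚ) = 0.333333, p = a(1 − e²) = 6e+10 · (1 − (0.333333)²) ≈ 5.333e+10 m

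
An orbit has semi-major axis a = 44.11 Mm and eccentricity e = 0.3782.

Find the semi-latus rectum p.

Convert to SI: a = 44.11 Mm = 4.411e+07 m.
p = a (1 − e²).
p = 4.411e+07 · (1 − (0.3782)²) = 4.411e+07 · 0.856965 ≈ 3.78e+07 m = 37.8 Mm.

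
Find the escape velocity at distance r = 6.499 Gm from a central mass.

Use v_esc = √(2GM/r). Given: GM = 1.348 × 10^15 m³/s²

Convert to SI: r = 6.499 Gm = 6.499e+09 m.
Escape velocity comes from setting total energy to zero: ½v² − GM/r = 0 ⇒ v_esc = √(2GM / r).
v_esc = √(2 · 1.348e+15 / 6.499e+09) m/s ≈ 644.1 m/s = 644.1 m/s.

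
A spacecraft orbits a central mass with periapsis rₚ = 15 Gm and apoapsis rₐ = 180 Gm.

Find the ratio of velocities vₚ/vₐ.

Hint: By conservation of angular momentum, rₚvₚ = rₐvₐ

Convert to SI: rₚ = 15 Gm = 1.5e+10 m; rₐ = 180 Gm = 1.8e+11 m.
Conservation of angular momentum gives rₚvₚ = rₐvₐ, so vₚ/vₐ = rₐ/rₚ.
vₚ/vₐ = 1.8e+11 / 1.5e+10 ≈ 12.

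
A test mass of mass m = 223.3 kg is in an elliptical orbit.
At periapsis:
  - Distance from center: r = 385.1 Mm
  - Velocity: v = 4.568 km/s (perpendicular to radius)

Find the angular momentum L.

Convert to SI: r = 385.1 Mm = 3.851e+08 m; v = 4.568 km/s = 4568 m/s.
Since v is perpendicular to r, L = m · v · r.
L = 223.3 · 4568 · 3.851e+08 kg·m²/s ≈ 3.928e+14 kg·m²/s.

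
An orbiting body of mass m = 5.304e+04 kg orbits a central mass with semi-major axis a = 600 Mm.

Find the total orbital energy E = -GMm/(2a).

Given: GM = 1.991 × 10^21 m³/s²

Convert to SI: a = 600 Mm = 6e+08 m.
E = −GMm / (2a).
E = −1.991e+21 · 5.304e+04 / (2 · 6e+08) J ≈ -8.8e+16 J = -88 PJ.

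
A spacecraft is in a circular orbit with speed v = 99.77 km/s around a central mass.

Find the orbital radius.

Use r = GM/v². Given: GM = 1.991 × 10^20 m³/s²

Convert to SI: v = 99.77 km/s = 99770 m/s.
For a circular orbit, v² = GM / r, so r = GM / v².
r = 1.991e+20 / (99770)² m ≈ 2e+10 m = 20 Gm.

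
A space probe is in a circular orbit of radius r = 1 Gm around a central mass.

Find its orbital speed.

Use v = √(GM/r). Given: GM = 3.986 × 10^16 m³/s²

Convert to SI: r = 1 Gm = 1e+09 m.
For a circular orbit, gravity supplies the centripetal force, so v = √(GM / r).
v = √(3.986e+16 / 1e+09) m/s ≈ 6313 m/s = 6.313 km/s.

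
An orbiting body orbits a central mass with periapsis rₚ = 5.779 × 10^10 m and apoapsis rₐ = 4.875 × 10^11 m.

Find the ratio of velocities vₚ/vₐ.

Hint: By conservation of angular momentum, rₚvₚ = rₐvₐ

Conservation of angular momentum gives rₚvₚ = rₐvₐ, so vₚ/vₐ = rₐ/rₚ.
vₚ/vₐ = 4.875e+11 / 5.779e+10 ≈ 8.436.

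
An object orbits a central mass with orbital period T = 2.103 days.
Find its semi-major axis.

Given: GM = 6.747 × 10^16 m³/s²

Convert to SI: T = 2.103 days = 181699 s.
Invert Kepler's third law: a = (GM · T² / (4π²))^(1/3).
Substituting T = 181699 s and GM = 6.747e+16 m³/s²:
a = (6.747e+16 · (181699)² / (4π²))^(1/3) m
a ≈ 3.835e+08 m = 3.835 × 10^8 m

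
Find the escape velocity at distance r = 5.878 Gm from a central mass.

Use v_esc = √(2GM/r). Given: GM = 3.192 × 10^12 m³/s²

Convert to SI: r = 5.878 Gm = 5.878e+09 m.
Escape velocity comes from setting total energy to zero: ½v² − GM/r = 0 ⇒ v_esc = √(2GM / r).
v_esc = √(2 · 3.192e+12 / 5.878e+09) m/s ≈ 32.96 m/s = 32.96 m/s.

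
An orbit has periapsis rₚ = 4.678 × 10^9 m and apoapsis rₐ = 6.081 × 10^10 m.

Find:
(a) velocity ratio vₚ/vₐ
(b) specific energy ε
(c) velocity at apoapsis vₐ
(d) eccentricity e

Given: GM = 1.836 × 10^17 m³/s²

(a) Conservation of angular momentum (rₚvₚ = rₐvₐ) gives vₚ/vₐ = rₐ/rₚ = 6.081e+10/4.678e+09 ≈ 13
(b) With a = (rₚ + rₐ)/2 = 3.2744e+10 m, ε = −GM/(2a) = −1.836e+17/(2 · 3.2744e+10) J/kg ≈ -2.804e+06 J/kg
(c) With a = (rₚ + rₐ)/2 = 3.2744e+10 m, vₐ = √(GM (2/rₐ − 1/a)) = √(1.836e+17 · (2/6.081e+10 − 1/3.2744e+10)) m/s ≈ 656.8 m/s
(d) e = (rₐ − rₚ)/(rₐ + rₚ) = (6.081e+10 − 4.678e+09)/(6.081e+10 + 4.678e+09) ≈ 0.8571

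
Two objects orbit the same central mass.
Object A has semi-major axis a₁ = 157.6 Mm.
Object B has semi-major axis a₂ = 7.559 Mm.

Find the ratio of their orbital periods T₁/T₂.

Convert to SI: a₁ = 157.6 Mm = 1.576e+08 m; a₂ = 7.559 Mm = 7.559e+06 m.
From Kepler's third law, (T₁/T₂)² = (a₁/a₂)³, so T₁/T₂ = (a₁/a₂)^(3/2).
a₁/a₂ = 1.576e+08 / 7.559e+06 = 20.8493.
T₁/T₂ = (20.8493)^(3/2) ≈ 95.2.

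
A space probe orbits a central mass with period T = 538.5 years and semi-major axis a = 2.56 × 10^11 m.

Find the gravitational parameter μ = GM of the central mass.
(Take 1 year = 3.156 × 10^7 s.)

Convert to SI: T = 538.5 years = 1.69951e+10 s.
GM = 4π² · a³ / T².
GM = 4π² · (2.56e+11)³ / (1.69951e+10)² m³/s² ≈ 2.293e+15 m³/s² = 2.293 × 10^15 m³/s².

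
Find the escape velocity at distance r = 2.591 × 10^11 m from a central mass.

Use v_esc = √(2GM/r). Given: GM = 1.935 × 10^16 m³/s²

Escape velocity comes from setting total energy to zero: ½v² − GM/r = 0 ⇒ v_esc = √(2GM / r).
v_esc = √(2 · 1.935e+16 / 2.591e+11) m/s ≈ 386.5 m/s = 386.5 m/s.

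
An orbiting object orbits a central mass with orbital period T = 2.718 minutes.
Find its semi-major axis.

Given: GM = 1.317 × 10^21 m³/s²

Convert to SI: T = 2.718 minutes = 163.08 s.
Invert Kepler's third law: a = (GM · T² / (4π²))^(1/3).
Substituting T = 163.08 s and GM = 1.317e+21 m³/s²:
a = (1.317e+21 · (163.08)² / (4π²))^(1/3) m
a ≈ 9.609e+07 m = 96.09 Mm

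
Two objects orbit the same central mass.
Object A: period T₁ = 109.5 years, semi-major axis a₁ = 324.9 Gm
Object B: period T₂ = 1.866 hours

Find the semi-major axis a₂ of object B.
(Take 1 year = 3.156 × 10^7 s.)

Convert to SI: T₁ = 109.5 years = 3.45582e+09 s; a₁ = 324.9 Gm = 3.249e+11 m; T₂ = 1.866 hours = 6717.6 s.
Kepler's third law: (T₁/T₂)² = (a₁/a₂)³ ⇒ a₂ = a₁ · (T₂/T₁)^(2/3).
T₂/T₁ = 6717.6 / 3.45582e+09 = 1.94385e-06.
a₂ = 3.249e+11 · (1.94385e-06)^(2/3) m ≈ 5.06e+07 m = 50.6 Mm.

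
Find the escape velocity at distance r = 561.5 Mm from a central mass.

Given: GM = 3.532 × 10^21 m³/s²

Convert to SI: r = 561.5 Mm = 5.615e+08 m.
Escape velocity comes from setting total energy to zero: ½v² − GM/r = 0 ⇒ v_esc = √(2GM / r).
v_esc = √(2 · 3.532e+21 / 5.615e+08) m/s ≈ 3.547e+06 m/s = 3547 km/s.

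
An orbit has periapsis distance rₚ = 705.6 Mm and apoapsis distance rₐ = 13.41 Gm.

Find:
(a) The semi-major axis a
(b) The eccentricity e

Convert to SI: rₚ = 705.6 Mm = 7.056e+08 m; rₐ = 13.41 Gm = 1.341e+10 m.
(a) a = (rₚ + rₐ) / 2 = (7.056e+08 + 1.341e+10) / 2 ≈ 7.058e+09 m = 7.058 Gm.
(b) e = (rₐ − rₚ) / (rₐ + rₚ) = (1.341e+10 − 7.056e+08) / (1.341e+10 + 7.056e+08) ≈ 0.9.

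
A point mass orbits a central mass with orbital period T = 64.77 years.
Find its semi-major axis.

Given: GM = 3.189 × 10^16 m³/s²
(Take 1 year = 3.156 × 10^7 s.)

Convert to SI: T = 64.77 years = 2.04414e+09 s.
Invert Kepler's third law: a = (GM · T² / (4π²))^(1/3).
Substituting T = 2.04414e+09 s and GM = 3.189e+16 m³/s²:
a = (3.189e+16 · (2.04414e+09)² / (4π²))^(1/3) m
a ≈ 1.5e+11 m = 150 Gm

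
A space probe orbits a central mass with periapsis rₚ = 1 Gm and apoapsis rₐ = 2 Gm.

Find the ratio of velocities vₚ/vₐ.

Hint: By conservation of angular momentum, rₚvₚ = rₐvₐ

Convert to SI: rₚ = 1 Gm = 1e+09 m; rₐ = 2 Gm = 2e+09 m.
Conservation of angular momentum gives rₚvₚ = rₐvₐ, so vₚ/vₐ = rₐ/rₚ.
vₚ/vₐ = 2e+09 / 1e+09 ≈ 2.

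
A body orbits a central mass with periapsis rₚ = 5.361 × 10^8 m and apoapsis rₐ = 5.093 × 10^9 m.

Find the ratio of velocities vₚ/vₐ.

Conservation of angular momentum gives rₚvₚ = rₐvₐ, so vₚ/vₐ = rₐ/rₚ.
vₚ/vₐ = 5.093e+09 / 5.361e+08 ≈ 9.5.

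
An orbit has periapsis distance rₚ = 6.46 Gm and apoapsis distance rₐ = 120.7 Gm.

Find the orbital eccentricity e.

Convert to SI: rₚ = 6.46 Gm = 6.46e+09 m; rₐ = 120.7 Gm = 1.207e+11 m.
e = (rₐ − rₚ) / (rₐ + rₚ).
e = (1.207e+11 − 6.46e+09) / (1.207e+11 + 6.46e+09) = 1.1424e+11 / 1.2716e+11 ≈ 0.8984.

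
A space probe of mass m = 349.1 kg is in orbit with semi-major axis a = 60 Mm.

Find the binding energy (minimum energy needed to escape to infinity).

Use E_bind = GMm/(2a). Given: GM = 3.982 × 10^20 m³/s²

Convert to SI: a = 60 Mm = 6e+07 m.
Total orbital energy is E = −GMm/(2a); binding energy is E_bind = −E = GMm/(2a).
E_bind = 3.982e+20 · 349.1 / (2 · 6e+07) J ≈ 1.158e+15 J = 1.158 PJ.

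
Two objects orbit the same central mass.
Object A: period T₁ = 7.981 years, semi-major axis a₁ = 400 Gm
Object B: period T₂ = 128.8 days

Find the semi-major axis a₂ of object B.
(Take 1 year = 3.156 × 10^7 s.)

Convert to SI: T₁ = 7.981 years = 2.5188e+08 s; a₁ = 400 Gm = 4e+11 m; T₂ = 128.8 days = 1.11283e+07 s.
Kepler's third law: (T₁/T₂)² = (a₁/a₂)³ ⇒ a₂ = a₁ · (T₂/T₁)^(2/3).
T₂/T₁ = 1.11283e+07 / 2.5188e+08 = 0.044181.
a₂ = 4e+11 · (0.044181)^(2/3) m ≈ 4.999e+10 m = 49.99 Gm.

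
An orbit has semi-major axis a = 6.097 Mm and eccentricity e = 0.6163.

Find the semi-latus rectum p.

Convert to SI: a = 6.097 Mm = 6.097e+06 m.
p = a (1 − e²).
p = 6.097e+06 · (1 − (0.6163)²) = 6.097e+06 · 0.620174 ≈ 3.781e+06 m = 3.781 Mm.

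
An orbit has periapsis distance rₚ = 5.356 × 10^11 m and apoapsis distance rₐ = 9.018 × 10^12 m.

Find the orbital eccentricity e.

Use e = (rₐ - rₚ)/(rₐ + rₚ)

e = (rₐ − rₚ) / (rₐ + rₚ).
e = (9.018e+12 − 5.356e+11) / (9.018e+12 + 5.356e+11) = 8.4824e+12 / 9.5536e+12 ≈ 0.8879.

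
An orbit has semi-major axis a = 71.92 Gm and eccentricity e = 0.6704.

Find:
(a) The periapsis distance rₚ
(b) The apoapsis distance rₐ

Convert to SI: a = 71.92 Gm = 7.192e+10 m.
(a) rₚ = a(1 − e) = 7.192e+10 · (1 − 0.6704) = 7.192e+10 · 0.3296 ≈ 2.37e+10 m = 23.7 Gm.
(b) rₐ = a(1 + e) = 7.192e+10 · (1 + 0.6704) = 7.192e+10 · 1.6704 ≈ 1.201e+11 m = 120.1 Gm.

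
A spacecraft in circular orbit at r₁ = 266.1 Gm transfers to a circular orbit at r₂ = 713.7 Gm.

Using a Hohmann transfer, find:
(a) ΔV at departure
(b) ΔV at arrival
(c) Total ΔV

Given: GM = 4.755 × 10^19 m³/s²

Convert to SI: r₁ = 266.1 Gm = 2.661e+11 m; r₂ = 713.7 Gm = 7.137e+11 m.
Transfer semi-major axis: a_t = (r₁ + r₂)/2 = (2.661e+11 + 7.137e+11)/2 = 4.899e+11 m.
Circular speeds: v₁ = √(GM/r₁) = 13367.6 m/s, v₂ = √(GM/r₂) = 8162.39 m/s.
Transfer speeds (vis-viva v² = GM(2/r − 1/a_t)): v₁ᵗ = 16134.6 m/s, v₂ᵗ = 6015.7 m/s.
(a) ΔV₁ = |v₁ᵗ − v₁| ≈ 2767 m/s = 2.767 km/s.
(b) ΔV₂ = |v₂ − v₂ᵗ| ≈ 2147 m/s = 2.147 km/s.
(c) ΔV_total = ΔV₁ + ΔV₂ ≈ 4914 m/s = 4.914 km/s.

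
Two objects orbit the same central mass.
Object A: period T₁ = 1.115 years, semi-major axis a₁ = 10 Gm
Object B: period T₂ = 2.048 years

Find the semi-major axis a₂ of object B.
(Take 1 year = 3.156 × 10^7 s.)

Convert to SI: T₁ = 1.115 years = 3.51894e+07 s; a₁ = 10 Gm = 1e+10 m; T₂ = 2.048 years = 6.46349e+07 s.
Kepler's third law: (T₁/T₂)² = (a₁/a₂)³ ⇒ a₂ = a₁ · (T₂/T₁)^(2/3).
T₂/T₁ = 6.46349e+07 / 3.51894e+07 = 1.83677.
a₂ = 1e+10 · (1.83677)^(2/3) m ≈ 1.5e+10 m = 15 Gm.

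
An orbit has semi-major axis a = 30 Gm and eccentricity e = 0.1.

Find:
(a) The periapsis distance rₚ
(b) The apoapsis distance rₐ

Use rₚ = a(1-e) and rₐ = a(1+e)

Convert to SI: a = 30 Gm = 3e+10 m.
(a) rₚ = a(1 − e) = 3e+10 · (1 − 0.1) = 3e+10 · 0.9 ≈ 2.7e+10 m = 27 Gm.
(b) rₐ = a(1 + e) = 3e+10 · (1 + 0.1) = 3e+10 · 1.1 ≈ 3.3e+10 m = 33 Gm.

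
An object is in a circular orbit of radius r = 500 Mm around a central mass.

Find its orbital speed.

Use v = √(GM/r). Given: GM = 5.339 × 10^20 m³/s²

Convert to SI: r = 500 Mm = 5e+08 m.
For a circular orbit, gravity supplies the centripetal force, so v = √(GM / r).
v = √(5.339e+20 / 5e+08) m/s ≈ 1.033e+06 m/s = 1033 km/s.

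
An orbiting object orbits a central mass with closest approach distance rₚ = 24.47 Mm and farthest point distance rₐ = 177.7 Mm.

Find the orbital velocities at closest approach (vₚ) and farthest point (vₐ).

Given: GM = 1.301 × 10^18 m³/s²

Convert to SI: rₚ = 24.47 Mm = 2.447e+07 m; rₐ = 177.7 Mm = 1.777e+08 m.
Use the vis-viva equation v² = GM(2/r − 1/a) with a = (rₚ + rₐ)/2 = (2.447e+07 + 1.777e+08)/2 = 1.01085e+08 m.
vₚ = √(GM · (2/rₚ − 1/a)) = √(1.301e+18 · (2/2.447e+07 − 1/1.01085e+08)) m/s ≈ 3.057e+05 m/s = 305.7 km/s.
vₐ = √(GM · (2/rₐ − 1/a)) = √(1.301e+18 · (2/1.777e+08 − 1/1.01085e+08)) m/s ≈ 4.21e+04 m/s = 42.1 km/s.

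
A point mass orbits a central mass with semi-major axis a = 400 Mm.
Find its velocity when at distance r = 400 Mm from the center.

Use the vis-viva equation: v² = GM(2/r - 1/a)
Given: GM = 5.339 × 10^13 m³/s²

Convert to SI: a = 400 Mm = 4e+08 m; r = 400 Mm = 4e+08 m.
Vis-viva: v = √(GM · (2/r − 1/a)).
2/r − 1/a = 2/4e+08 − 1/4e+08 = 2.5e-09 m⁻¹.
v = √(5.339e+13 · 2.5e-09) m/s ≈ 365.3 m/s = 365.3 m/s.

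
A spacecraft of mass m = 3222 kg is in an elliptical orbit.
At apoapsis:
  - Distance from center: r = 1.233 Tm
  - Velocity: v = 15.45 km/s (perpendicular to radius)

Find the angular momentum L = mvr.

Convert to SI: r = 1.233 Tm = 1.233e+12 m; v = 15.45 km/s = 15450 m/s.
Since v is perpendicular to r, L = m · v · r.
L = 3222 · 15450 · 1.233e+12 kg·m²/s ≈ 6.138e+19 kg·m²/s.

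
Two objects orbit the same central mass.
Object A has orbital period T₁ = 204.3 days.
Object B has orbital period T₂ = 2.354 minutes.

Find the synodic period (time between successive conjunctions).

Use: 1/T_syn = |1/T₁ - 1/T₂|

Convert to SI: T₁ = 204.3 days = 1.76515e+07 s; T₂ = 2.354 minutes = 141.24 s.
T_syn = |T₁ · T₂ / (T₁ − T₂)|.
T_syn = |1.76515e+07 · 141.24 / (1.76515e+07 − 141.24)| s ≈ 141.2 s = 2.354 minutes.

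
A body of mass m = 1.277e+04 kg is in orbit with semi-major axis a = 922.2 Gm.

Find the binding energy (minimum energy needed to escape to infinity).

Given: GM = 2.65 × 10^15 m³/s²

Convert to SI: a = 922.2 Gm = 9.222e+11 m.
Total orbital energy is E = −GMm/(2a); binding energy is E_bind = −E = GMm/(2a).
E_bind = 2.65e+15 · 1.277e+04 / (2 · 9.222e+11) J ≈ 1.835e+07 J = 18.35 MJ.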